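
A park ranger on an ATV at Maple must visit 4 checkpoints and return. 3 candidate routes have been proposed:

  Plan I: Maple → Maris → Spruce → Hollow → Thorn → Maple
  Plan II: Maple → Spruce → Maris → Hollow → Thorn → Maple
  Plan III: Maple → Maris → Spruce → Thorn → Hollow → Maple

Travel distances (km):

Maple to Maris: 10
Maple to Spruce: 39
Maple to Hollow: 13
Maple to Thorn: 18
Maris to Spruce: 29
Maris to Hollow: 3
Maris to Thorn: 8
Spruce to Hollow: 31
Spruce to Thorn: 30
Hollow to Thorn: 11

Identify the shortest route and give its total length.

Shortest is Plan III, total 93 km.

Plan I: 10 + 29 + 31 + 11 + 18 = 99
Plan II: 39 + 29 + 3 + 11 + 18 = 100
Plan III: 10 + 29 + 30 + 11 + 13 = 93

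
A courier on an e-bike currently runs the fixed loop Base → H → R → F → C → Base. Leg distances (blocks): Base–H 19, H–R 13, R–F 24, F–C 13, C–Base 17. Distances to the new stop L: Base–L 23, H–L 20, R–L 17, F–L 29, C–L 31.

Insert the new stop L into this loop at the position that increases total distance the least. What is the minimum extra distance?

Adding 22 blocks by placing L on the R–F leg.

Insertion cost between consecutive stops i–j is d(i,L) + d(L,j) − d(i,j):
  between Base and H: 23 + 20 − 19 = 24
  between H and R: 20 + 17 − 13 = 24
  between R and F: 17 + 29 − 24 = 22
  between F and C: 29 + 31 − 13 = 47
  between C and Base: 31 + 23 − 17 = 37
Cheapest insertion is between R and F, adding 22.
New total = 86 + 22 = 108.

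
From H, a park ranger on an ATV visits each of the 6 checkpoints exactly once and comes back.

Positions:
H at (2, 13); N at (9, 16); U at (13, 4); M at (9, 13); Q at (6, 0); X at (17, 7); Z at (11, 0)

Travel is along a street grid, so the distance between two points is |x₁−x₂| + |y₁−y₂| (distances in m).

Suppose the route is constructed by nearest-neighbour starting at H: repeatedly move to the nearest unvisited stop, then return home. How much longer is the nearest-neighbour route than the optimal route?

H: M=7, N=10, Q=17, U=20, X=21, Z=22 ⇒ M
M: N=3, U=13, X=14, Z=15, Q=16 ⇒ N
N: U=16, X=17, Z=18, Q=19 ⇒ U
U: Z=6, X=7, Q=11 ⇒ Z
Z: Q=5, X=13 ⇒ Q
Q: X=18 ⇒ X
NN route H → M → N → U → Z → Q → X → H costs 76.
Optimal: H → N → M → X → U → Z → Q → H costs 62 (by enumerating all 360 distinct tours).
Excess = 76 − 62 = 14.

14 m longer than the optimal tour.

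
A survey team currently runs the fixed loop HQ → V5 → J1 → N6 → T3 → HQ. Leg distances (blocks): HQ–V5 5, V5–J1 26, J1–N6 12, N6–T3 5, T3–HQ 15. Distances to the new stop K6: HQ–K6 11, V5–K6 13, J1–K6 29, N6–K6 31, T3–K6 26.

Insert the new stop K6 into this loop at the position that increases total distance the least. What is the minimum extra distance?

Insertion cost between consecutive stops i–j is d(i,K6) + d(K6,j) − d(i,j):
  between HQ and V5: 11 + 13 − 5 = 19
  between V5 and J1: 13 + 29 − 26 = 16
  between J1 and N6: 29 + 31 − 12 = 48
  between N6 and T3: 31 + 26 − 5 = 52
  between T3 and HQ: 26 + 11 − 15 = 22
Cheapest insertion is between V5 and J1, adding 16.
New total = 63 + 16 = 79.

Minimum extra distance: 16 blocks, inserting K6 between V5 and J1.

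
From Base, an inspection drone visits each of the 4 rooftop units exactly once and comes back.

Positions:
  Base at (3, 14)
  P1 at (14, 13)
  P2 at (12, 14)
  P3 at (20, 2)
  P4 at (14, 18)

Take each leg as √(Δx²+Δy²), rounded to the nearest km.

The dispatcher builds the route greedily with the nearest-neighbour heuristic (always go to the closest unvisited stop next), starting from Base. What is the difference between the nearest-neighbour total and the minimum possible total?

Base: P2=9, P1=11, P4=12, P3=21 ⇒ P2
P2: P1=2, P4=4, P3=14 ⇒ P1
P1: P4=5, P3=13 ⇒ P4
P4: P3=17 ⇒ P3
NN route Base → P2 → P1 → P4 → P3 → Base costs 54.
Optimal: Base → P2 → P4 → P1 → P3 → Base costs 52 (by enumerating all 12 distinct tours).
Excess = 54 − 52 = 2.

Excess over optimum: 2 km.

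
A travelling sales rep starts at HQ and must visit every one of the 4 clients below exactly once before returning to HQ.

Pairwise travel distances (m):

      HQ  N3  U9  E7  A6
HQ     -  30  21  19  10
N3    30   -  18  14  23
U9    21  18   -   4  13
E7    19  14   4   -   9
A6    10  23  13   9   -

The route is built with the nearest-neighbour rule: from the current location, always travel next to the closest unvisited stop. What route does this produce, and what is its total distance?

At HQ the remaining stops are A6 10, E7 19, U9 21, N3 30; go to A6.
At A6 the remaining stops are E7 9, U9 13, N3 23; go to E7.
At E7 the remaining stops are U9 4, N3 14; go to U9.
At U9 the remaining stops are N3 18; go to N3.
Return N3→HQ: 30.
Total = 10 + 9 + 4 + 18 + 30 = 71.

Total distance 71 m via the nearest-neighbour route HQ → A6 → E7 → U9 → N3 → HQ.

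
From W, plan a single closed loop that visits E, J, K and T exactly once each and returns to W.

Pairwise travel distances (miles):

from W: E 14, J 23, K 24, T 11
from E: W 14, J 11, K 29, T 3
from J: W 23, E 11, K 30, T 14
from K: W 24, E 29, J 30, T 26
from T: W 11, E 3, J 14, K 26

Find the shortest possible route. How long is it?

79 miles — the shortest possible round trip.

With 4 stops there are 4!/2 = 12 distinct round trips (a route and its reverse cost the same).
W → E → J → K → T → W: 14+11+30+26+11 = 92
W → E → J → T → K → W: 14+11+14+26+24 = 89
W → E → K → J → T → W: 14+29+30+14+11 = 98
W → E → K → T → J → W: 14+29+26+14+23 = 106
W → E → T → J → K → W: 14+3+14+30+24 = 85
W → E → T → K → J → W: 14+3+26+30+23 = 96
W → J → E → K → T → W: 23+11+29+26+11 = 100
W → J → E → T → K → W: 23+11+3+26+24 = 87
W → J → K → E → T → W: 23+30+29+3+11 = 96
W → J → T → E → K → W: 23+14+3+29+24 = 93
W → K → E → J → T → W: 24+29+11+14+11 = 89
W → K → J → E → T → W: 24+30+11+3+11 = 79
The minimum is 79.
One optimal route: W → K → J → E → T → W (or its reverse).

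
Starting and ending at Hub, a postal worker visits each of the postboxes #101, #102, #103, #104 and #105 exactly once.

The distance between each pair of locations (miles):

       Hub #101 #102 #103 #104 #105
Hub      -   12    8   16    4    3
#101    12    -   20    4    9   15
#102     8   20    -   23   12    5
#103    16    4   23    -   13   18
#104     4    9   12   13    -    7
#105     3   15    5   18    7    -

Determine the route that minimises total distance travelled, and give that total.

Shortest round trip = 48 miles.

With 5 stops there are 5!/2 = 60 distinct round trips (a route and its reverse cost the same).
Hub-#101-#102-#103-#104-#105-Hub: 12+20+23+13+7+3 = 78
Hub-#101-#102-#103-#105-#104-Hub: 12+20+23+18+7+4 = 84
Hub-#101-#102-#104-#103-#105-Hub: 12+20+12+13+18+3 = 78
Hub-#101-#102-#104-#105-#103-Hub: 12+20+12+7+18+16 = 85
Hub-#101-#102-#105-#103-#104-Hub: 12+20+5+18+13+4 = 72
Hub-#101-#102-#105-#104-#103-Hub: 12+20+5+7+13+16 = 73
Hub-#101-#103-#102-#104-#105-Hub: 12+4+23+12+7+3 = 61
Hub-#101-#103-#102-#105-#104-Hub: 12+4+23+5+7+4 = 55
Hub-#101-#103-#104-#102-#105-Hub: 12+4+13+12+5+3 = 49
Hub-#101-#103-#104-#105-#102-Hub: 12+4+13+7+5+8 = 49
Hub-#101-#103-#105-#102-#104-Hub: 12+4+18+5+12+4 = 55
Hub-#101-#103-#105-#104-#102-Hub: 12+4+18+7+12+8 = 61
Hub-#101-#104-#102-#103-#105-Hub: 12+9+12+23+18+3 = 77
Hub-#101-#104-#102-#105-#103-Hub: 12+9+12+5+18+16 = 72
… (46 more)
Hub-#102-#105-#103-#101-#104-Hub: 8+5+18+4+9+4 = 48  ← best
The minimum is 48.
One optimal route: Hub → #102 → #105 → #103 → #101 → #104 → Hub (or its reverse).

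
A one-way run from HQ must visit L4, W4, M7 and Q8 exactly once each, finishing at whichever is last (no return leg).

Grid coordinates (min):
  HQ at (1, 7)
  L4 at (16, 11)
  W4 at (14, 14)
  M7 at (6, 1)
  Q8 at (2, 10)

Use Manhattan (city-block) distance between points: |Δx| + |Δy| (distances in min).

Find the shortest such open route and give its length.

Minimum one-way distance = 42 min.

There are 4! = 24 possible orderings.
HQ - L4 - W4 - M7 - Q8: 19+5+21+13 = 58
HQ - L4 - W4 - Q8 - M7: 19+5+16+13 = 53
HQ - L4 - M7 - W4 - Q8: 19+20+21+16 = 76
HQ - L4 - M7 - Q8 - W4: 19+20+13+16 = 68
HQ - L4 - Q8 - W4 - M7: 19+15+16+21 = 71
HQ - L4 - Q8 - M7 - W4: 19+15+13+21 = 68
HQ - W4 - L4 - M7 - Q8: 20+5+20+13 = 58
HQ - W4 - L4 - Q8 - M7: 20+5+15+13 = 53
HQ - W4 - M7 - L4 - Q8: 20+21+20+15 = 76
HQ - W4 - M7 - Q8 - L4: 20+21+13+15 = 69
HQ - W4 - Q8 - L4 - M7: 20+16+15+20 = 71
HQ - W4 - Q8 - M7 - L4: 20+16+13+20 = 69
HQ - M7 - L4 - W4 - Q8: 11+20+5+16 = 52
HQ - M7 - L4 - Q8 - W4: 11+20+15+16 = 62
… (10 more)
HQ - Q8 - M7 - L4 - W4: 4+13+20+5 = 42  ← best
The minimum is 42.
One shortest path: HQ → Q8 → M7 → L4 → W4.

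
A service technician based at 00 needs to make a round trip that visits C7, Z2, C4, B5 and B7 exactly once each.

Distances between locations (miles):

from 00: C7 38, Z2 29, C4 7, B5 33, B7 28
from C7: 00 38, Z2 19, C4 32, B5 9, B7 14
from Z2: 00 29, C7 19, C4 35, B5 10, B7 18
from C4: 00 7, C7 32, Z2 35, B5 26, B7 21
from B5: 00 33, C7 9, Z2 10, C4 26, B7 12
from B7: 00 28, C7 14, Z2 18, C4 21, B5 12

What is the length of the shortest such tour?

Shortest round trip = 90 miles.

With 5 stops there are 5!/2 = 60 distinct round trips (a route and its reverse cost the same).
00-C7-Z2-C4-B5-B7-00: 38+19+35+26+12+28 = 158
00-C7-Z2-C4-B7-B5-00: 38+19+35+21+12+33 = 158
00-C7-Z2-B5-C4-B7-00: 38+19+10+26+21+28 = 142
00-C7-Z2-B5-B7-C4-00: 38+19+10+12+21+7 = 107
00-C7-Z2-B7-C4-B5-00: 38+19+18+21+26+33 = 155
00-C7-Z2-B7-B5-C4-00: 38+19+18+12+26+7 = 120
00-C7-C4-Z2-B5-B7-00: 38+32+35+10+12+28 = 155
00-C7-C4-Z2-B7-B5-00: 38+32+35+18+12+33 = 168
00-C7-C4-B5-Z2-B7-00: 38+32+26+10+18+28 = 152
00-C7-C4-B5-B7-Z2-00: 38+32+26+12+18+29 = 155
00-C7-C4-B7-Z2-B5-00: 38+32+21+18+10+33 = 152
00-C7-C4-B7-B5-Z2-00: 38+32+21+12+10+29 = 142
00-C7-B5-Z2-C4-B7-00: 38+9+10+35+21+28 = 141
00-C7-B5-Z2-B7-C4-00: 38+9+10+18+21+7 = 103
… (46 more)
00-Z2-B5-C7-B7-C4-00: 29+10+9+14+21+7 = 90  ← best
The minimum is 90.
One optimal route: 00 → Z2 → B5 → C7 → B7 → C4 → 00 (or its reverse).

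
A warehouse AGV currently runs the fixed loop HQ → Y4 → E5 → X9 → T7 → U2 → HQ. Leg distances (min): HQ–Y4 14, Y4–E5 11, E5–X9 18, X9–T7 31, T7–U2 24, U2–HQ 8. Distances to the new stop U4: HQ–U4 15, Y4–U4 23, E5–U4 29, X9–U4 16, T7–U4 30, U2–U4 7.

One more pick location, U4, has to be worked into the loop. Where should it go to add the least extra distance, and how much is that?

Insertion cost between consecutive stops i–j is d(i,U4) + d(U4,j) − d(i,j):
  between HQ and Y4: 15 + 23 − 14 = 24
  between Y4 and E5: 23 + 29 − 11 = 41
  between E5 and X9: 29 + 16 − 18 = 27
  between X9 and T7: 16 + 30 − 31 = 15
  between T7 and U2: 30 + 7 − 24 = 13
  between U2 and HQ: 7 + 15 − 8 = 14
Cheapest insertion is between T7 and U2, adding 13.
New total = 106 + 13 = 119.

Adding 13 min by placing U4 on the T7–U2 leg.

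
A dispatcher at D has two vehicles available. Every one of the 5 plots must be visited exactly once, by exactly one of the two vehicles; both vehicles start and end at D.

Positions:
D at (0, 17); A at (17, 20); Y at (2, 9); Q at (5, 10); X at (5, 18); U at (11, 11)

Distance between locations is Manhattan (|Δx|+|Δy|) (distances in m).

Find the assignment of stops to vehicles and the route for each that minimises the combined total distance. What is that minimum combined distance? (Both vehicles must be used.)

68 m — the smallest possible combined total.

Try each way of splitting the stops between the two vehicles (each non-empty) and, for each split, find the best tour for each vehicle:
  {A} + {Y, Q, X, U}: 40 + 40 = 80
  {Y} + {A, Q, X, U}: 20 + 54 = 74
  {A, Y} + {Q, X, U}: 56 + 38 = 94
  {Q} + {A, Y, X, U}: 24 + 56 = 80
  {A, Q} + {Y, X, U}: 54 + 40 = 94
  {Y, Q} + {A, X, U}: 26 + 52 = 78
  … (15 splits in total)
  {X} + {A, Y, Q, U}: 12 + 56 = 68  ← best
Best: vehicle 1 D → X → D = 12; vehicle 2 D → A → U → Q → Y → D = 56; combined 68.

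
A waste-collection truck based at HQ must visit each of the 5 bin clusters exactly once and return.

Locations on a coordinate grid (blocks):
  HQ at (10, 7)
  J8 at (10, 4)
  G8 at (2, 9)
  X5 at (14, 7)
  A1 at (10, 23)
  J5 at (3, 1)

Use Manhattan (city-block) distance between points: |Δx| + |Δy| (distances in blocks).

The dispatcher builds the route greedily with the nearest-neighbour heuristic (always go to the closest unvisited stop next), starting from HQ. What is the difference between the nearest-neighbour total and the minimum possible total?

The nearest-neighbour route is 10 blocks longer than optimal.

From HQ: J8=3, X5=4, G8=10, J5=13, A1=16 → choose J8 (3).
From J8: X5=7, J5=10, G8=13, A1=19 → choose X5 (7).
From X5: G8=14, J5=17, A1=20 → choose G8 (14).
From G8: J5=9, A1=22 → choose J5 (9).
From J5: A1=29 → choose A1 (29).
NN route HQ → J8 → X5 → G8 → J5 → A1 → HQ costs 78.
Optimal: HQ → J8 → J5 → G8 → A1 → X5 → HQ costs 68 (by enumerating all 60 distinct tours).
Excess = 78 − 68 = 10.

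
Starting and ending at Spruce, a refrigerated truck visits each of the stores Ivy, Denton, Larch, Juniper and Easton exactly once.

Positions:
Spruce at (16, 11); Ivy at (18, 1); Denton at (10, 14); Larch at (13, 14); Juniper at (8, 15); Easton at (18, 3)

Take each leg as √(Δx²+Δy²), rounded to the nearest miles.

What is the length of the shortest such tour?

Shortest round trip = 36 miles.

With 5 stops there are 5!/2 = 60 distinct round trips (a route and its reverse cost the same).
Spruce-Ivy-Denton-Larch-Juniper-Easton-Spruce: 10+15+3+5+16+8 = 57
Spruce-Ivy-Denton-Larch-Easton-Juniper-Spruce: 10+15+3+12+16+9 = 65
Spruce-Ivy-Denton-Juniper-Larch-Easton-Spruce: 10+15+2+5+12+8 = 52
Spruce-Ivy-Denton-Juniper-Easton-Larch-Spruce: 10+15+2+16+12+4 = 59
Spruce-Ivy-Denton-Easton-Larch-Juniper-Spruce: 10+15+14+12+5+9 = 65
Spruce-Ivy-Denton-Easton-Juniper-Larch-Spruce: 10+15+14+16+5+4 = 64
Spruce-Ivy-Larch-Denton-Juniper-Easton-Spruce: 10+14+3+2+16+8 = 53
Spruce-Ivy-Larch-Denton-Easton-Juniper-Spruce: 10+14+3+14+16+9 = 66
Spruce-Ivy-Larch-Juniper-Denton-Easton-Spruce: 10+14+5+2+14+8 = 53
Spruce-Ivy-Larch-Juniper-Easton-Denton-Spruce: 10+14+5+16+14+7 = 66
Spruce-Ivy-Larch-Easton-Denton-Juniper-Spruce: 10+14+12+14+2+9 = 61
Spruce-Ivy-Larch-Easton-Juniper-Denton-Spruce: 10+14+12+16+2+7 = 61
Spruce-Ivy-Juniper-Denton-Larch-Easton-Spruce: 10+17+2+3+12+8 = 52
Spruce-Ivy-Juniper-Denton-Easton-Larch-Spruce: 10+17+2+14+12+4 = 59
… (46 more)
Spruce-Larch-Denton-Juniper-Ivy-Easton-Spruce: 4+3+2+17+2+8 = 36  ← best
The minimum is 36.
One optimal route: Spruce → Larch → Denton → Juniper → Ivy → Easton → Spruce (or its reverse).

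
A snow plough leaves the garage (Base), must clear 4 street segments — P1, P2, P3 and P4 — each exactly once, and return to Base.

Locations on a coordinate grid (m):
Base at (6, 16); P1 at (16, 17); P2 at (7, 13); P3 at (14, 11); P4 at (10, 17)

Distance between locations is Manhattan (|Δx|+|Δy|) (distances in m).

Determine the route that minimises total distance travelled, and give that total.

Base → P1 → P2 → P3 → P4 → Base: 11+13+9+10+5 = 48
Base → P1 → P2 → P4 → P3 → Base: 11+13+7+10+13 = 54
Base → P1 → P3 → P2 → P4 → Base: 11+8+9+7+5 = 40
Base → P1 → P3 → P4 → P2 → Base: 11+8+10+7+4 = 40
Base → P1 → P4 → P2 → P3 → Base: 11+6+7+9+13 = 46
Base → P1 → P4 → P3 → P2 → Base: 11+6+10+9+4 = 40
Base → P2 → P1 → P3 → P4 → Base: 4+13+8+10+5 = 40
Base → P2 → P1 → P4 → P3 → Base: 4+13+6+10+13 = 46
Base → P2 → P3 → P1 → P4 → Base: 4+9+8+6+5 = 32
Base → P2 → P4 → P1 → P3 → Base: 4+7+6+8+13 = 38
Base → P3 → P1 → P2 → P4 → Base: 13+8+13+7+5 = 46
Base → P3 → P2 → P1 → P4 → Base: 13+9+13+6+5 = 46
The minimum is 32.
One optimal route: Base → P2 → P3 → P1 → P4 → Base (or its reverse).

Minimum total distance: 32 m.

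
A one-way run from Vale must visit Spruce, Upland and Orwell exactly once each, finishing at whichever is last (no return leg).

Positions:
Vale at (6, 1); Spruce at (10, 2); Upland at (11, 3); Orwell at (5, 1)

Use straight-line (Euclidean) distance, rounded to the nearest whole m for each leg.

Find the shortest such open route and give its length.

There are 3! = 6 possible orderings.
Vale → Spruce → Upland → Orwell: 4+1+6 = 11
Vale → Spruce → Orwell → Upland: 4+5+6 = 15
Vale → Upland → Spruce → Orwell: 5+1+5 = 11
Vale → Upland → Orwell → Spruce: 5+6+5 = 16
Vale → Orwell → Spruce → Upland: 1+5+1 = 7
Vale → Orwell → Upland → Spruce: 1+6+1 = 8
The minimum is 7.
One shortest path: Vale → Orwell → Spruce → Upland.

Minimum one-way distance = 7 m.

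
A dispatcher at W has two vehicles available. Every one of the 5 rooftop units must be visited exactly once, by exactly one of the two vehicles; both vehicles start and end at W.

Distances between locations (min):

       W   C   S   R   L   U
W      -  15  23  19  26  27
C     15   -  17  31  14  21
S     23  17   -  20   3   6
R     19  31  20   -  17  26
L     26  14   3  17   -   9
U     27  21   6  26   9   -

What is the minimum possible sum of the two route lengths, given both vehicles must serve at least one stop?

Check every non-empty split of the stops between the two vehicles; for each half take its own optimal tour:
  {C} + {S, R, L, U}: 30 + 72 = 102
  {S} + {C, R, L, U}: 46 + 81 = 127
  {C, S} + {R, L, U}: 55 + 72 = 127
  {R} + {C, S, L, U}: 38 + 65 = 103
  {C, R} + {S, L, U}: 65 + 62 = 127
  {S, R} + {C, L, U}: 62 + 65 = 127
  … (15 splits in total)
Best: vehicle 1 W → C → W = 30; vehicle 2 W → R → L → S → U → W = 72; combined 102.

Minimum combined distance: 102 min.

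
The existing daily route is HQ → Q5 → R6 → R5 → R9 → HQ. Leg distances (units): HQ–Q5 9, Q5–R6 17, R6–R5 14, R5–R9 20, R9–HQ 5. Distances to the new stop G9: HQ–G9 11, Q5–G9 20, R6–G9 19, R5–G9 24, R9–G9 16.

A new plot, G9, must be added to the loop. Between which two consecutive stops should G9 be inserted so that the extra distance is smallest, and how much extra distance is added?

Insertion cost between consecutive stops i–j is d(i,G9) + d(G9,j) − d(i,j):
  between HQ and Q5: 11 + 20 − 9 = 22
  between Q5 and R6: 20 + 19 − 17 = 22
  between R6 and R5: 19 + 24 − 14 = 29
  between R5 and R9: 24 + 16 − 20 = 20
  between R9 and HQ: 16 + 11 − 5 = 22
Cheapest insertion is between R5 and R9, adding 20.
New total = 65 + 20 = 85.

+20 — insert G9 between R5 and R9.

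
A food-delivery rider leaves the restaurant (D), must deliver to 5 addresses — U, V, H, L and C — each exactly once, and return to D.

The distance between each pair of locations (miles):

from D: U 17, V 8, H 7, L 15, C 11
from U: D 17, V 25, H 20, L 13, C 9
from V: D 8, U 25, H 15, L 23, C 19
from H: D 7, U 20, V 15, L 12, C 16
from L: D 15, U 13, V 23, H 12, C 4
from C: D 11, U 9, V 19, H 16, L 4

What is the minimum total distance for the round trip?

65 miles — the shortest possible round trip.

With 5 stops there are 5!/2 = 60 distinct round trips (a route and its reverse cost the same).
D - U - V - H - L - C - D: 17+25+15+12+4+11 = 84
D - U - V - H - C - L - D: 17+25+15+16+4+15 = 92
D - U - V - L - H - C - D: 17+25+23+12+16+11 = 104
D - U - V - L - C - H - D: 17+25+23+4+16+7 = 92
D - U - V - C - H - L - D: 17+25+19+16+12+15 = 104
D - U - V - C - L - H - D: 17+25+19+4+12+7 = 84
D - U - H - V - L - C - D: 17+20+15+23+4+11 = 90
D - U - H - V - C - L - D: 17+20+15+19+4+15 = 90
D - U - H - L - V - C - D: 17+20+12+23+19+11 = 102
D - U - H - L - C - V - D: 17+20+12+4+19+8 = 80
D - U - H - C - V - L - D: 17+20+16+19+23+15 = 110
D - U - H - C - L - V - D: 17+20+16+4+23+8 = 88
D - U - L - V - H - C - D: 17+13+23+15+16+11 = 95
D - U - L - V - C - H - D: 17+13+23+19+16+7 = 95
… (46 more)
D - U - C - L - H - V - D: 17+9+4+12+15+8 = 65  ← best
The minimum is 65.
One optimal route: D → U → C → L → H → V → D (or its reverse).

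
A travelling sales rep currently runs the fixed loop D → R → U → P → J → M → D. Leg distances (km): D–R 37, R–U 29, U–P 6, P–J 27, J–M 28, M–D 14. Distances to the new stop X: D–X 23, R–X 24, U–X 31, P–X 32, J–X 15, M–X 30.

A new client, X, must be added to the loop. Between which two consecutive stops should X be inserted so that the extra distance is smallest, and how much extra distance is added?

Insertion cost between consecutive stops i–j is d(i,X) + d(X,j) − d(i,j):
  between D and R: 23 + 24 − 37 = 10
  between R and U: 24 + 31 − 29 = 26
  between U and P: 31 + 32 − 6 = 57
  between P and J: 32 + 15 − 27 = 20
  between J and M: 15 + 30 − 28 = 17
  between M and D: 30 + 23 − 14 = 39
Cheapest insertion is between D and R, adding 10.
New total = 141 + 10 = 151.

Minimum extra distance: 10 km, inserting X between D and R.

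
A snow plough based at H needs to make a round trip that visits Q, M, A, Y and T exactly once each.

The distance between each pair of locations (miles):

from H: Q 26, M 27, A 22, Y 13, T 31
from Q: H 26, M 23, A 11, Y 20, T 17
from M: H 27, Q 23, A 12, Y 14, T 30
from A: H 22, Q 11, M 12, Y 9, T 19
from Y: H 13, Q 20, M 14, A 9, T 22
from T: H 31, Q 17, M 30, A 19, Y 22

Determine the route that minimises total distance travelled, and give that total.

Minimum total distance: 98 miles.

H → Q → M → A → Y → T → H: 26+23+12+9+22+31 = 123
H → Q → M → A → T → Y → H: 26+23+12+19+22+13 = 115
H → Q → M → Y → A → T → H: 26+23+14+9+19+31 = 122
H → Q → M → Y → T → A → H: 26+23+14+22+19+22 = 126
H → Q → M → T → A → Y → H: 26+23+30+19+9+13 = 120
H → Q → M → T → Y → A → H: 26+23+30+22+9+22 = 132
H → Q → A → M → Y → T → H: 26+11+12+14+22+31 = 116
H → Q → A → M → T → Y → H: 26+11+12+30+22+13 = 114
H → Q → A → Y → M → T → H: 26+11+9+14+30+31 = 121
H → Q → A → Y → T → M → H: 26+11+9+22+30+27 = 125
H → Q → A → T → M → Y → H: 26+11+19+30+14+13 = 113
H → Q → A → T → Y → M → H: 26+11+19+22+14+27 = 119
H → Q → Y → M → A → T → H: 26+20+14+12+19+31 = 122
H → Q → Y → M → T → A → H: 26+20+14+30+19+22 = 131
… (46 more)
H → Y → M → A → Q → T → H: 13+14+12+11+17+31 = 98  ← best
The minimum is 98.
One optimal route: H → Y → M → A → Q → T → H (or its reverse).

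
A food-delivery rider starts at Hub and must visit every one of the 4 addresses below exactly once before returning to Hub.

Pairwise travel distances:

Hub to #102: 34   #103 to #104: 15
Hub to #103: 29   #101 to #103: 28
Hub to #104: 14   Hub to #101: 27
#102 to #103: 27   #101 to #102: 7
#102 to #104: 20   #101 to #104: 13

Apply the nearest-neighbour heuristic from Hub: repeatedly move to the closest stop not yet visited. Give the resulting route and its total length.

Nearest-neighbour total = 90; route Hub → #104 → #101 → #102 → #103 → Hub.

Hub → [#104:14 / #101:27 / #103:29 / #102:34] → #104 (14)
#104 → [#101:13 / #103:15 / #102:20] → #101 (13)
#101 → [#102:7 / #103:28] → #102 (7)
#102 → [#103:27] → #103 (27)
Return #103→Hub: 29.
Total = 14 + 13 + 7 + 27 + 29 = 90.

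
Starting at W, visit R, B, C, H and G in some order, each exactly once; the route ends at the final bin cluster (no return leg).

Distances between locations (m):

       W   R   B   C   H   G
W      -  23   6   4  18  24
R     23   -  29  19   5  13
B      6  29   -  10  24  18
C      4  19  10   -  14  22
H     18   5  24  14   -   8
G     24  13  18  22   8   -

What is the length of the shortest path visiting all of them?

There are 5! = 120 possible orderings.
W → R → B → C → H → G: 23+29+10+14+8 = 84
W → R → B → C → G → H: 23+29+10+22+8 = 92
W → R → B → H → C → G: 23+29+24+14+22 = 112
W → R → B → H → G → C: 23+29+24+8+22 = 106
W → R → B → G → C → H: 23+29+18+22+14 = 106
W → R → B → G → H → C: 23+29+18+8+14 = 92
W → R → C → B → H → G: 23+19+10+24+8 = 84
W → R → C → B → G → H: 23+19+10+18+8 = 78
W → R → C → H → B → G: 23+19+14+24+18 = 98
W → R → C → H → G → B: 23+19+14+8+18 = 82
W → R → C → G → B → H: 23+19+22+18+24 = 106
W → R → C → G → H → B: 23+19+22+8+24 = 96
W → R → H → B → C → G: 23+5+24+10+22 = 84
W → R → H → B → G → C: 23+5+24+18+22 = 92
… (106 more)
W → C → B → G → H → R: 4+10+18+8+5 = 45  ← best
The minimum is 45.
One shortest path: W → C → B → G → H → R.

45 m — the minimum one-way total.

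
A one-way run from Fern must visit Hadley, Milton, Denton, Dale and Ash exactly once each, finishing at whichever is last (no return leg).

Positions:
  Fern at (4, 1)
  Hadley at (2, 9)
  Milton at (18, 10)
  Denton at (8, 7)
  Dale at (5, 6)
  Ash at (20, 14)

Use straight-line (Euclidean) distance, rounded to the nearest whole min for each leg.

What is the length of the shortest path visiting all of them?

Minimum one-way distance = 29 min.

There are 5! = 120 possible orderings.
Fern → Hadley → Milton → Denton → Dale → Ash: 8+16+10+3+17 = 54
Fern → Hadley → Milton → Denton → Ash → Dale: 8+16+10+14+17 = 65
Fern → Hadley → Milton → Dale → Denton → Ash: 8+16+14+3+14 = 55
Fern → Hadley → Milton → Dale → Ash → Denton: 8+16+14+17+14 = 69
Fern → Hadley → Milton → Ash → Denton → Dale: 8+16+4+14+3 = 45
Fern → Hadley → Milton → Ash → Dale → Denton: 8+16+4+17+3 = 48
Fern → Hadley → Denton → Milton → Dale → Ash: 8+6+10+14+17 = 55
Fern → Hadley → Denton → Milton → Ash → Dale: 8+6+10+4+17 = 45
Fern → Hadley → Denton → Dale → Milton → Ash: 8+6+3+14+4 = 35
Fern → Hadley → Denton → Dale → Ash → Milton: 8+6+3+17+4 = 38
Fern → Hadley → Denton → Ash → Milton → Dale: 8+6+14+4+14 = 46
Fern → Hadley → Denton → Ash → Dale → Milton: 8+6+14+17+14 = 59
Fern → Hadley → Dale → Milton → Denton → Ash: 8+4+14+10+14 = 50
Fern → Hadley → Dale → Milton → Ash → Denton: 8+4+14+4+14 = 44
… (106 more)
Fern → Hadley → Dale → Denton → Milton → Ash: 8+4+3+10+4 = 29  ← best
The minimum is 29.
One shortest path: Fern → Hadley → Dale → Denton → Milton → Ash.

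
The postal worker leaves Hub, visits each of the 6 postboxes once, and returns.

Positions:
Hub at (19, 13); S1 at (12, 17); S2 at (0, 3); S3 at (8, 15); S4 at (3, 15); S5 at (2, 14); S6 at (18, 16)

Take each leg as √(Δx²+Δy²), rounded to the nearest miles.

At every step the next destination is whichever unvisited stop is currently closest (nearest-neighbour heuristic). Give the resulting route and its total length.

Total distance 51 miles via the nearest-neighbour route Hub → S6 → S1 → S3 → S4 → S5 → S2 → Hub.

At Hub the remaining stops are S6 3, S1 8, S3 11, S4 16, S5 17, S2 21; go to S6.
At S6 the remaining stops are S1 6, S3 10, S4 15, S5 16, S2 22; go to S1.
At S1 the remaining stops are S3 4, S4 9, S5 10, S2 18; go to S3.
At S3 the remaining stops are S4 5, S5 6, S2 14; go to S4.
At S4 the remaining stops are S5 1, S2 12; go to S5.
At S5 the remaining stops are S2 11; go to S2.
Return S2→Hub: 21.
Total = 3 + 6 + 4 + 5 + 1 + 11 + 21 = 51.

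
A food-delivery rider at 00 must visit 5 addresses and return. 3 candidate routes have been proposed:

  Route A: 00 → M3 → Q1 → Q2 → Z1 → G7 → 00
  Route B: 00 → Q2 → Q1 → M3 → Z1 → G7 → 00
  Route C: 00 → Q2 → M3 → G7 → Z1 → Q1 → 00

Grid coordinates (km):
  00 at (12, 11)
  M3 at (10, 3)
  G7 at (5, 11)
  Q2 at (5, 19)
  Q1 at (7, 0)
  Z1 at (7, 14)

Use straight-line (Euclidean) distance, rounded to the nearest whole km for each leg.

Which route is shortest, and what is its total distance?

Route A: 8 + 4 + 19 + 5 + 4 + 7 = 47
Route B: 11 + 19 + 4 + 11 + 4 + 7 = 56
Route C: 11 + 17 + 9 + 4 + 14 + 12 = 67

47 km — Route A is the shortest.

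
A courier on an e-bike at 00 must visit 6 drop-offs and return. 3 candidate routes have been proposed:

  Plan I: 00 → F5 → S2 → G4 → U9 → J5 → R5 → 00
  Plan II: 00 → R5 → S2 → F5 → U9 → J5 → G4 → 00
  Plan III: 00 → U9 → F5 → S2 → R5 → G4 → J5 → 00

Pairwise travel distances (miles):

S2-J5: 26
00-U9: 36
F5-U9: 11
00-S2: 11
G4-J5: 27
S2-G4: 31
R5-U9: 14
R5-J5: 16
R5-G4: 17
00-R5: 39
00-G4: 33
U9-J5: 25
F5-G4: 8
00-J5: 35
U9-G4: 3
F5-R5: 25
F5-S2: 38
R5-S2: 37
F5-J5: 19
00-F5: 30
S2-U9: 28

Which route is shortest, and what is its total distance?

Plan I: 30 + 38 + 31 + 3 + 25 + 16 + 39 = 182
Plan II: 39 + 37 + 38 + 11 + 25 + 27 + 33 = 210
Plan III: 36 + 11 + 38 + 37 + 17 + 27 + 35 = 201

Shortest is Plan I, total 182 miles.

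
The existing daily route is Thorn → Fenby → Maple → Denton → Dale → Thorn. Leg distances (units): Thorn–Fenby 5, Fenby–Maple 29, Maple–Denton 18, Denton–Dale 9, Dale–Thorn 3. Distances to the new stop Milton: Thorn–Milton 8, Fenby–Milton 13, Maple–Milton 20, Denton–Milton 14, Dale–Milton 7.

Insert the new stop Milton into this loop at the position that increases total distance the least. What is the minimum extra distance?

Insertion cost between consecutive stops i–j is d(i,Milton) + d(Milton,j) − d(i,j):
  between Thorn and Fenby: 8 + 13 − 5 = 16
  between Fenby and Maple: 13 + 20 − 29 = 4
  between Maple and Denton: 20 + 14 − 18 = 16
  between Denton and Dale: 14 + 7 − 9 = 12
  between Dale and Thorn: 7 + 8 − 3 = 12
Cheapest insertion is between Fenby and Maple, adding 4.
New total = 64 + 4 = 68.

+4 — insert Milton between Fenby and Maple.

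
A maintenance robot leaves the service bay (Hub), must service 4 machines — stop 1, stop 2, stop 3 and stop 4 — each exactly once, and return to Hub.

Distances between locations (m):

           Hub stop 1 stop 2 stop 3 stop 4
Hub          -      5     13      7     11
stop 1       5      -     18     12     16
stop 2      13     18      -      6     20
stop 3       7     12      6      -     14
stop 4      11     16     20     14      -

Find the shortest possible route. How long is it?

With 4 stops there are 4!/2 = 12 distinct round trips (a route and its reverse cost the same).
Hub→stop 1→stop 2→stop 3→stop 4→Hub: 5+18+6+14+11 = 54
Hub→stop 1→stop 2→stop 4→stop 3→Hub: 5+18+20+14+7 = 64
Hub→stop 1→stop 3→stop 2→stop 4→Hub: 5+12+6+20+11 = 54
Hub→stop 1→stop 3→stop 4→stop 2→Hub: 5+12+14+20+13 = 64
Hub→stop 1→stop 4→stop 2→stop 3→Hub: 5+16+20+6+7 = 54
Hub→stop 1→stop 4→stop 3→stop 2→Hub: 5+16+14+6+13 = 54
Hub→stop 2→stop 1→stop 3→stop 4→Hub: 13+18+12+14+11 = 68
Hub→stop 2→stop 1→stop 4→stop 3→Hub: 13+18+16+14+7 = 68
Hub→stop 2→stop 3→stop 1→stop 4→Hub: 13+6+12+16+11 = 58
Hub→stop 2→stop 4→stop 1→stop 3→Hub: 13+20+16+12+7 = 68
Hub→stop 3→stop 1→stop 2→stop 4→Hub: 7+12+18+20+11 = 68
Hub→stop 3→stop 2→stop 1→stop 4→Hub: 7+6+18+16+11 = 58
The minimum is 54.
One optimal route: Hub → stop 1 → stop 2 → stop 3 → stop 4 → Hub (or its reverse).

Minimum total distance: 54 m.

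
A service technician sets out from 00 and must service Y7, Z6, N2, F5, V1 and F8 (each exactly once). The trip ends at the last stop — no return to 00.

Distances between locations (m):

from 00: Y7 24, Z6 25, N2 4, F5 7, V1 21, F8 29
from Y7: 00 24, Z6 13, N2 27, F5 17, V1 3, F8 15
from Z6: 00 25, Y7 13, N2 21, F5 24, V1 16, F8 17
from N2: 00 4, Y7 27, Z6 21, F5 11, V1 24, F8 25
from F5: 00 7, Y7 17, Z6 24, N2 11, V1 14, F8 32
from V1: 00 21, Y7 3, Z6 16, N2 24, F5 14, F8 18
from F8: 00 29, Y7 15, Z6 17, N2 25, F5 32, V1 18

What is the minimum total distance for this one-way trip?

There are 6! = 720 possible orderings.
00 → Y7 → Z6 → N2 → F5 → V1 → F8: 24+13+21+11+14+18 = 101
00 → Y7 → Z6 → N2 → F5 → F8 → V1: 24+13+21+11+32+18 = 119
00 → Y7 → Z6 → N2 → V1 → F5 → F8: 24+13+21+24+14+32 = 128
00 → Y7 → Z6 → N2 → V1 → F8 → F5: 24+13+21+24+18+32 = 132
00 → Y7 → Z6 → N2 → F8 → F5 → V1: 24+13+21+25+32+14 = 129
00 → Y7 → Z6 → N2 → F8 → V1 → F5: 24+13+21+25+18+14 = 115
00 → Y7 → Z6 → F5 → N2 → V1 → F8: 24+13+24+11+24+18 = 114
00 → Y7 → Z6 → F5 → N2 → F8 → V1: 24+13+24+11+25+18 = 115
… (712 more)
00 → N2 → F5 → V1 → Y7 → Z6 → F8: 4+11+14+3+13+17 = 62  ← best
The minimum is 62.
One shortest path: 00 → N2 → F5 → V1 → Y7 → Z6 → F8.

Minimum one-way distance = 62 m.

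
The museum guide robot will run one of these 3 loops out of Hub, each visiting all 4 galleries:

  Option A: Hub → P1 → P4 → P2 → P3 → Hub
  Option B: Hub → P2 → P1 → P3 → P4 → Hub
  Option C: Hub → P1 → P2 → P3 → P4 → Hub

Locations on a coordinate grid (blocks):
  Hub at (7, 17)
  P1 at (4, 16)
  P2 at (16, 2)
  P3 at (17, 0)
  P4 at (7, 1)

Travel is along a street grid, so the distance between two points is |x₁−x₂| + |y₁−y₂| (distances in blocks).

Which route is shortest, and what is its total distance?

60 blocks — Option C is the shortest.

Option A: 4 + 18 + 10 + 3 + 27 = 62
Option B: 24 + 26 + 29 + 11 + 16 = 106
Option C: 4 + 26 + 3 + 11 + 16 = 60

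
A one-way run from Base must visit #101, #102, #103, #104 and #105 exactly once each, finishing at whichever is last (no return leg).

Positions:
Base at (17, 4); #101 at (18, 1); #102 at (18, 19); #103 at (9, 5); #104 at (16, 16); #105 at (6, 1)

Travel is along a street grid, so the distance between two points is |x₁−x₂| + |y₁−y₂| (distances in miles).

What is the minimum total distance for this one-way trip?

There are 5! = 120 possible orderings.
Base→#101→#102→#103→#104→#105: 4+18+23+18+25 = 88
Base→#101→#102→#103→#105→#104: 4+18+23+7+25 = 77
Base→#101→#102→#104→#103→#105: 4+18+5+18+7 = 52
Base→#101→#102→#104→#105→#103: 4+18+5+25+7 = 59
Base→#101→#102→#105→#103→#104: 4+18+30+7+18 = 77
Base→#101→#102→#105→#104→#103: 4+18+30+25+18 = 95
Base→#101→#103→#102→#104→#105: 4+13+23+5+25 = 70
Base→#101→#103→#102→#105→#104: 4+13+23+30+25 = 95
Base→#101→#103→#104→#102→#105: 4+13+18+5+30 = 70
Base→#101→#103→#104→#105→#102: 4+13+18+25+30 = 90
Base→#101→#103→#105→#102→#104: 4+13+7+30+5 = 59
Base→#101→#103→#105→#104→#102: 4+13+7+25+5 = 54
Base→#101→#104→#102→#103→#105: 4+17+5+23+7 = 56
Base→#101→#104→#102→#105→#103: 4+17+5+30+7 = 63
… (106 more)
Base→#101→#105→#103→#104→#102: 4+12+7+18+5 = 46  ← best
The minimum is 46.
One shortest path: Base → #101 → #105 → #103 → #104 → #102.

46 miles — the minimum one-way total.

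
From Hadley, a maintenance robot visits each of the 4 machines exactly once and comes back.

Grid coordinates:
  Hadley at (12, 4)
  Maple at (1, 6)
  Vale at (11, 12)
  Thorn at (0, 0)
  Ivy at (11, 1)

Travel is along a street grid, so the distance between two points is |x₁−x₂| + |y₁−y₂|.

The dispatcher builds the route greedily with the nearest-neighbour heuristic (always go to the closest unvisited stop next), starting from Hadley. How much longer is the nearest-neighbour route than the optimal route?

The nearest-neighbour route is 6 longer than optimal.

From Hadley: Ivy=4, Vale=9, Maple=13, Thorn=16 → choose Ivy (4).
From Ivy: Vale=11, Thorn=12, Maple=15 → choose Vale (11).
From Vale: Maple=16, Thorn=23 → choose Maple (16).
From Maple: Thorn=7 → choose Thorn (7).
NN route Hadley → Ivy → Vale → Maple → Thorn → Hadley costs 54.
Optimal: Hadley → Vale → Maple → Thorn → Ivy → Hadley costs 48 (by enumerating all 12 distinct tours).
Excess = 54 − 48 = 6.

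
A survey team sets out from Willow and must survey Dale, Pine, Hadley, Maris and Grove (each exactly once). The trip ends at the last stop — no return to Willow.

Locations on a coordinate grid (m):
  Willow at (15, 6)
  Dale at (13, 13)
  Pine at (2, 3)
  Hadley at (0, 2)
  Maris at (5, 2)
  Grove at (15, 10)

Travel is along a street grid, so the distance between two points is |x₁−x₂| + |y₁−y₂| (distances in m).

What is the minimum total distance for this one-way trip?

There are 5! = 120 possible orderings.
Willow → Dale → Pine → Hadley → Maris → Grove: 9+21+3+5+18 = 56
Willow → Dale → Pine → Hadley → Grove → Maris: 9+21+3+23+18 = 74
Willow → Dale → Pine → Maris → Hadley → Grove: 9+21+4+5+23 = 62
Willow → Dale → Pine → Maris → Grove → Hadley: 9+21+4+18+23 = 75
Willow → Dale → Pine → Grove → Hadley → Maris: 9+21+20+23+5 = 78
Willow → Dale → Pine → Grove → Maris → Hadley: 9+21+20+18+5 = 73
Willow → Dale → Hadley → Pine → Maris → Grove: 9+24+3+4+18 = 58
Willow → Dale → Hadley → Pine → Grove → Maris: 9+24+3+20+18 = 74
Willow → Dale → Hadley → Maris → Pine → Grove: 9+24+5+4+20 = 62
Willow → Dale → Hadley → Maris → Grove → Pine: 9+24+5+18+20 = 76
Willow → Dale → Hadley → Grove → Pine → Maris: 9+24+23+20+4 = 80
Willow → Dale → Hadley → Grove → Maris → Pine: 9+24+23+18+4 = 78
Willow → Dale → Maris → Pine → Hadley → Grove: 9+19+4+3+23 = 58
Willow → Dale → Maris → Pine → Grove → Hadley: 9+19+4+20+23 = 75
… (106 more)
Willow → Grove → Dale → Maris → Pine → Hadley: 4+5+19+4+3 = 35  ← best
The minimum is 35.
One shortest path: Willow → Grove → Dale → Maris → Pine → Hadley.

Shortest open route: 35 m.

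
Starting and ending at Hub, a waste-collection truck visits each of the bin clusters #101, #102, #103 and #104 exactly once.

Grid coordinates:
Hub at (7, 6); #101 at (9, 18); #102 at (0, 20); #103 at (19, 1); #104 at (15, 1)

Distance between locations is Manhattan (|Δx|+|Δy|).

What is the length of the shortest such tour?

There are 12 distinct closed tours to check (reversals are equivalent).
Hub→#101→#102→#103→#104→Hub: 14+11+38+4+13 = 80
Hub→#101→#102→#104→#103→Hub: 14+11+34+4+17 = 80
Hub→#101→#103→#102→#104→Hub: 14+27+38+34+13 = 126
Hub→#101→#103→#104→#102→Hub: 14+27+4+34+21 = 100
Hub→#101→#104→#102→#103→Hub: 14+23+34+38+17 = 126
Hub→#101→#104→#103→#102→Hub: 14+23+4+38+21 = 100
Hub→#102→#101→#103→#104→Hub: 21+11+27+4+13 = 76
Hub→#102→#101→#104→#103→Hub: 21+11+23+4+17 = 76
Hub→#102→#103→#101→#104→Hub: 21+38+27+23+13 = 122
Hub→#102→#104→#101→#103→Hub: 21+34+23+27+17 = 122
Hub→#103→#101→#102→#104→Hub: 17+27+11+34+13 = 102
Hub→#103→#102→#101→#104→Hub: 17+38+11+23+13 = 102
The minimum is 76.
One optimal route: Hub → #102 → #101 → #103 → #104 → Hub (or its reverse).

Minimum total distance: 76.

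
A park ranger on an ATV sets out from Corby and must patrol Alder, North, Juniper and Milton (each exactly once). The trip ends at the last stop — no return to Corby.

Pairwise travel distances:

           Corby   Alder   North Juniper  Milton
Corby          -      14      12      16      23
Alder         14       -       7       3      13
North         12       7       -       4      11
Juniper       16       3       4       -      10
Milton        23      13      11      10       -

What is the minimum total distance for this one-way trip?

There are 4! = 24 possible orderings.
Corby - Alder - North - Juniper - Milton: 14+7+4+10 = 35
Corby - Alder - North - Milton - Juniper: 14+7+11+10 = 42
Corby - Alder - Juniper - North - Milton: 14+3+4+11 = 32
Corby - Alder - Juniper - Milton - North: 14+3+10+11 = 38
Corby - Alder - Milton - North - Juniper: 14+13+11+4 = 42
Corby - Alder - Milton - Juniper - North: 14+13+10+4 = 41
Corby - North - Alder - Juniper - Milton: 12+7+3+10 = 32
Corby - North - Alder - Milton - Juniper: 12+7+13+10 = 42
Corby - North - Juniper - Alder - Milton: 12+4+3+13 = 32
Corby - North - Juniper - Milton - Alder: 12+4+10+13 = 39
Corby - North - Milton - Alder - Juniper: 12+11+13+3 = 39
Corby - North - Milton - Juniper - Alder: 12+11+10+3 = 36
Corby - Juniper - Alder - North - Milton: 16+3+7+11 = 37
Corby - Juniper - Alder - Milton - North: 16+3+13+11 = 43
… (10 more)
The minimum is 32.
One shortest path: Corby → Alder → Juniper → North → Milton.

32 — the minimum one-way total.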